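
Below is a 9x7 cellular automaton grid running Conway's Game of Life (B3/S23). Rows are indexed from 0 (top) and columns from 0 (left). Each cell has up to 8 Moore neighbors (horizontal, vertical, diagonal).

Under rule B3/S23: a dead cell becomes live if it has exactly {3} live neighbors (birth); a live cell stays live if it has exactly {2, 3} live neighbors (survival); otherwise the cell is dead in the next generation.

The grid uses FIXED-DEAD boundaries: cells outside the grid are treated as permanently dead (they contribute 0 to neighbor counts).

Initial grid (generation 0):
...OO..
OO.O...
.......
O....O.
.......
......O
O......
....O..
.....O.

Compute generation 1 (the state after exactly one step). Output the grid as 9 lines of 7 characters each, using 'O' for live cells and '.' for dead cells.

Simulating step by step:
Generation 0 (given above): 11 live cells
Generation 1: 8 live cells
(generation 1 grid is the final answer)

Answer: ..OOO..
..OOO..
OO.....
.......
.......
.......
.......
.......
.......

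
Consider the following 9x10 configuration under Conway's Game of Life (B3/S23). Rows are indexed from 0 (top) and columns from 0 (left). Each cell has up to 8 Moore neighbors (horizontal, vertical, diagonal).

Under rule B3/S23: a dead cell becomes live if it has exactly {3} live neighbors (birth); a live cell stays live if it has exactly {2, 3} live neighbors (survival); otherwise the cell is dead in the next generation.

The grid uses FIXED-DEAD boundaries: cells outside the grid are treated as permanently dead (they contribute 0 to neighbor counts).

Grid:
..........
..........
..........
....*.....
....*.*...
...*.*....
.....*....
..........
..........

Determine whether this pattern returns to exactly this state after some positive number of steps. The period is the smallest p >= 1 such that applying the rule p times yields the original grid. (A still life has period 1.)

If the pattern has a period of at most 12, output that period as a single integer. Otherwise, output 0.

Simulating and comparing each generation to the original:
Gen 0 (original, given above): 6 live cells
Gen 1: 6 live cells, differs from original
Gen 2: 6 live cells, MATCHES original -> period = 2

Answer: 2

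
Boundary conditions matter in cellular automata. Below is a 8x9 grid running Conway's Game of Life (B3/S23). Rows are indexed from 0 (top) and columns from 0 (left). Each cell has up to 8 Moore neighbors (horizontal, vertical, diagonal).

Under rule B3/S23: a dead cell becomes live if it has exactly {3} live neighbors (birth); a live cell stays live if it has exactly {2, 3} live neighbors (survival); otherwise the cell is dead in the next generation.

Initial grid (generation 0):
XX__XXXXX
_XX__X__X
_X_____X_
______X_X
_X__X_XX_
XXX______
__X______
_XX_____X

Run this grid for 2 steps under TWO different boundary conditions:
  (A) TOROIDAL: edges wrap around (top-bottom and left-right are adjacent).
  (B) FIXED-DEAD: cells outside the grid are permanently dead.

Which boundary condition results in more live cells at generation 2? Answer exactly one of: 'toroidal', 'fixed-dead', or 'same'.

Under TOROIDAL boundary, generation 2:
_______X_
_XX______
_XXXX___X
_________
__XXXX___
X__XX_XXX
_X_______
__X___XX_
Population = 22

Under FIXED-DEAD boundary, generation 2:
_XX_X_XXX
X___X____
_XXXX___X
X_______X
X_XXXX_X_
X__XX_X__
X__X_____
_XX______
Population = 29

Comparison: toroidal=22, fixed-dead=29 -> fixed-dead

Answer: fixed-dead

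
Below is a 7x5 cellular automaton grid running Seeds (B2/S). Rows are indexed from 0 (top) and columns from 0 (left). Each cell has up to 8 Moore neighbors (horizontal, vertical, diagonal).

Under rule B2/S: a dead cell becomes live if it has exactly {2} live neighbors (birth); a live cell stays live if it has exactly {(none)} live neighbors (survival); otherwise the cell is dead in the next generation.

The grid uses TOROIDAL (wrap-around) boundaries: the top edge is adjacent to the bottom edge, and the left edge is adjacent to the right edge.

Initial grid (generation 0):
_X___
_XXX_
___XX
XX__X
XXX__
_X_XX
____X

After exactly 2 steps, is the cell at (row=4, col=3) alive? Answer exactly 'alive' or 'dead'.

Simulating step by step:
Generation 0 (given above): 16 live cells
Generation 1: 2 live cells
____X
_____
_____
_____
_____
_____
_X___
Generation 2: 2 live cells
X____
_____
_____
_____
_____
_____
X____

Cell (4,3) at generation 2: 0 -> dead

Answer: dead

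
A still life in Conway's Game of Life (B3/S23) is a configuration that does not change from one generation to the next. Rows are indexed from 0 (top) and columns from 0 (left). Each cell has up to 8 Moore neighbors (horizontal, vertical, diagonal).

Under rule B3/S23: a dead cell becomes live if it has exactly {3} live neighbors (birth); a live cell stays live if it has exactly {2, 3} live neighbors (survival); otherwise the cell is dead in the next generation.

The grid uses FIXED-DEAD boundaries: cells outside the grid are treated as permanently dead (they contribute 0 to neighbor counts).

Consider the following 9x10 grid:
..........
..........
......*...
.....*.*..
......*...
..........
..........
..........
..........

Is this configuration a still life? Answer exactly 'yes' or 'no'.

Answer: yes

Derivation:
Compute generation 1 and compare to generation 0 (given above):
Generation 1:
..........
..........
......*...
.....*.*..
......*...
..........
..........
..........
..........
The grids are IDENTICAL -> still life.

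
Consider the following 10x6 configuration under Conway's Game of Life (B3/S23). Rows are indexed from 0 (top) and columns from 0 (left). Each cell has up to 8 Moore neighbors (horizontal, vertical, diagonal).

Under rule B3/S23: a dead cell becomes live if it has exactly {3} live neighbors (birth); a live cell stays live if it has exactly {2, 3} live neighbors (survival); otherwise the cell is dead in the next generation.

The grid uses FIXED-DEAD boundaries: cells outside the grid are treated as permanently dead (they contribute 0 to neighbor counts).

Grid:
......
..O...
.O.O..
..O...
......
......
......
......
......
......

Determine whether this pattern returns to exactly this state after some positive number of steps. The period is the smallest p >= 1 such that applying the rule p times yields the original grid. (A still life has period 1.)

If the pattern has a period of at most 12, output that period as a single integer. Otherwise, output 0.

Answer: 1

Derivation:
Simulating and comparing each generation to the original:
Gen 0 (original, given above): 4 live cells
Gen 1: 4 live cells, MATCHES original -> period = 1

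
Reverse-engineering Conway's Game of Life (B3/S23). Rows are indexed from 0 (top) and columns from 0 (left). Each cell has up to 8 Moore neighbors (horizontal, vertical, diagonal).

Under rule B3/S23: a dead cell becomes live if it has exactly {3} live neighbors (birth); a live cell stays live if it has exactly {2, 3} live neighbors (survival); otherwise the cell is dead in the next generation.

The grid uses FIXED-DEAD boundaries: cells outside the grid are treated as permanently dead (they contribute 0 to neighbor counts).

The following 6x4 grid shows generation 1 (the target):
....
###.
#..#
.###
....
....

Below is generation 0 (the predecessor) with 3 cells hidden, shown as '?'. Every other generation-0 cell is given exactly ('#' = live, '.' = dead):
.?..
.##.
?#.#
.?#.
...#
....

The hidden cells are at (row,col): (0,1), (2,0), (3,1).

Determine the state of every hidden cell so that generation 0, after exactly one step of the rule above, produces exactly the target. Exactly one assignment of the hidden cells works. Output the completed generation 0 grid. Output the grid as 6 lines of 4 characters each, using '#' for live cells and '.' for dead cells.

Answer: ....
.##.
##.#
..#.
...#
....

Derivation:
Hidden generation-0 cells (in order): (0,1), (2,0), (3,1).
A hidden cell only influences target cells in its own 3x3 neighborhood. Try each of the 2^3 = 8 assignments, step the completed generation 0 forward once under B3/S23, and compare with the target:
  (0,1)=. (2,0)=. (3,1)=. -> step gives (1,0)='.' but target has '#' -> reject
  (0,1)=. (2,0)=. (3,1)=# -> step gives (1,0)='.' but target has '#' -> reject
  (0,1)=. (2,0)=# (3,1)=. -> step reproduces the target at every cell -> ACCEPT
  (0,1)=. (2,0)=# (3,1)=# -> step gives (3,0)='#' but target has '.' -> reject
  (0,1)=# (2,0)=. (3,1)=. -> step gives (0,1)='#' but target has '.' -> reject
  (0,1)=# (2,0)=. (3,1)=# -> step gives (0,1)='#' but target has '.' -> reject
  (0,1)=# (2,0)=# (3,1)=. -> step gives (0,1)='#' but target has '.' -> reject
  (0,1)=# (2,0)=# (3,1)=# -> step gives (0,1)='#' but target has '.' -> reject
Unique solution: (0,1)=dead, (2,0)=live, (3,1)=dead.
Check: live-neighbor counts of every cell in the completed generation 0:
1221
3332
2452
2333
0121
0011
Applying B3/S23 to generation 0 with these counts gives:
....
###.
#..#
.###
....
....
which matches the target exactly.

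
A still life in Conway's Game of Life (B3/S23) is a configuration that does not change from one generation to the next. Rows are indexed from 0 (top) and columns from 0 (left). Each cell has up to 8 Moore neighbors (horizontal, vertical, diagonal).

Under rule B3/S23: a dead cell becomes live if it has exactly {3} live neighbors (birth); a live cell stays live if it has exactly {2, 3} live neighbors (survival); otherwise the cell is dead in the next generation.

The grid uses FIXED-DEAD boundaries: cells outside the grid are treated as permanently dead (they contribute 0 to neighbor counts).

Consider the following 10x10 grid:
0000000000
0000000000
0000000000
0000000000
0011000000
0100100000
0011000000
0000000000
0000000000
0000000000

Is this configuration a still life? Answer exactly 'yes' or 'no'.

Compute generation 1 and compare to generation 0 (given above):
Generation 1:
0000000000
0000000000
0000000000
0000000000
0011000000
0100100000
0011000000
0000000000
0000000000
0000000000
The grids are IDENTICAL -> still life.

Answer: yes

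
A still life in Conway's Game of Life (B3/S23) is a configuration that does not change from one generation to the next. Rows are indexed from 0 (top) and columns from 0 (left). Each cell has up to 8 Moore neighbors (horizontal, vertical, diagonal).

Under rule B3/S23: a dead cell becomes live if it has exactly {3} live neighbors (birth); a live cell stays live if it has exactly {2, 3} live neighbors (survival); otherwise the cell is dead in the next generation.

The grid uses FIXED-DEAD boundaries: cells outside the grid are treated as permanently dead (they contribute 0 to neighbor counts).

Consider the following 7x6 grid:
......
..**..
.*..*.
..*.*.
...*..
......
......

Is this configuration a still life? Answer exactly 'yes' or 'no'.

Answer: yes

Derivation:
Compute generation 1 and compare to generation 0 (given above):
Generation 1:
......
..**..
.*..*.
..*.*.
...*..
......
......
The grids are IDENTICAL -> still life.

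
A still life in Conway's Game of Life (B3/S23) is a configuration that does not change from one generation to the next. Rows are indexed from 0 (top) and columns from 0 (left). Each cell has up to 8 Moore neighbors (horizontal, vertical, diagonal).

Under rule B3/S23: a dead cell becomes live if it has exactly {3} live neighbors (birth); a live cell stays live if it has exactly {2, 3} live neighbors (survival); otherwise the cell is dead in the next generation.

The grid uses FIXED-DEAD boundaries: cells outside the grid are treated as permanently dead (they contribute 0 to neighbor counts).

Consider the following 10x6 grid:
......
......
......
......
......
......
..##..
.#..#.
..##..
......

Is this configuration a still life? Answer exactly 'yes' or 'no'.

Answer: yes

Derivation:
Compute generation 1 and compare to generation 0 (given above):
Generation 1:
......
......
......
......
......
......
..##..
.#..#.
..##..
......
The grids are IDENTICAL -> still life.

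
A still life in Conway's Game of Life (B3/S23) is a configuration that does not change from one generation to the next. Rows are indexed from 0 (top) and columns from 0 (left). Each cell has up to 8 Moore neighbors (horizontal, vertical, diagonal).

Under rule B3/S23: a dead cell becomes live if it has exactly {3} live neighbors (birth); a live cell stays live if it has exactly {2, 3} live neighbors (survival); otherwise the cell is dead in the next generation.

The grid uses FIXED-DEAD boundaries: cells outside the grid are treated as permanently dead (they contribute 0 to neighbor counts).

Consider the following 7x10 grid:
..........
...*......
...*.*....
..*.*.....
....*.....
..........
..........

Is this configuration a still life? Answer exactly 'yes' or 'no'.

Compute generation 1 and compare to generation 0 (given above):
Generation 1:
..........
....*.....
..**......
....**....
...*......
..........
..........
Cell (1,3) differs: gen0=1 vs gen1=0 -> NOT a still life.

Answer: no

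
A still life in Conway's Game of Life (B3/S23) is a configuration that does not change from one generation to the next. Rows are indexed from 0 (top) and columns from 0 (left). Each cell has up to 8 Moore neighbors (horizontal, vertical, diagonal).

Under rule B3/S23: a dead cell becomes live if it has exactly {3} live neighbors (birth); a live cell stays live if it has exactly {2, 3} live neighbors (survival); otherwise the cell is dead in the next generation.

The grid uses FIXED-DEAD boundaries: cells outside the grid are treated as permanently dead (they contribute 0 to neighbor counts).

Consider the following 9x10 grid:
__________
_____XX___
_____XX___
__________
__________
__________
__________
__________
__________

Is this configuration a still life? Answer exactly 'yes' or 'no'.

Compute generation 1 and compare to generation 0 (given above):
Generation 1:
__________
_____XX___
_____XX___
__________
__________
__________
__________
__________
__________
The grids are IDENTICAL -> still life.

Answer: yes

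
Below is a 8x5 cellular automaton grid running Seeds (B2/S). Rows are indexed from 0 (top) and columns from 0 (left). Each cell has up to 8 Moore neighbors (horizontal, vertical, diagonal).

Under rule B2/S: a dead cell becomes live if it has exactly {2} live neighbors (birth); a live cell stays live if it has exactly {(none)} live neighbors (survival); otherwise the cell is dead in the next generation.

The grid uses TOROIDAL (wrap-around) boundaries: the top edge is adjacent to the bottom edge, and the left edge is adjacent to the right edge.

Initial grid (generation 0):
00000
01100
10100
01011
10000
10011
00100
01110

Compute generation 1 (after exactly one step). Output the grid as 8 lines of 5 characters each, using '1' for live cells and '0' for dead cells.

Simulating step by step:
Generation 0 (given above): 15 live cells
Generation 1: 4 live cells
(generation 1 grid is the final answer)

Answer: 10000
10010
00000
00000
00000
00100
00000
00000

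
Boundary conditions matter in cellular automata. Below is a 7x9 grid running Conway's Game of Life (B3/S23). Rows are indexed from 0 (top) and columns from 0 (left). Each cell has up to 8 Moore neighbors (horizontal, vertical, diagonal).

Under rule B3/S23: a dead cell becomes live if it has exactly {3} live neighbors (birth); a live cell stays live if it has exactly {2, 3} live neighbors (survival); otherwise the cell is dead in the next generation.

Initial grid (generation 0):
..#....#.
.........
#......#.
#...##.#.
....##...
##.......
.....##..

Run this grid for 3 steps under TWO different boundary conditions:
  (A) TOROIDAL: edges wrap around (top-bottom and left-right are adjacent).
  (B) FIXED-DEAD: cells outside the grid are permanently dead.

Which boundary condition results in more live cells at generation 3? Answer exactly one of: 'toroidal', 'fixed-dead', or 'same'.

Answer: toroidal

Derivation:
Under TOROIDAL boundary, generation 3:
.......##
......#..
......#.#
....##.#.
##.##.##.
........#
.....###.
Population = 18

Under FIXED-DEAD boundary, generation 3:
.........
.........
.........
....##...
...##....
.....#...
.........
Population = 5

Comparison: toroidal=18, fixed-dead=5 -> toroidal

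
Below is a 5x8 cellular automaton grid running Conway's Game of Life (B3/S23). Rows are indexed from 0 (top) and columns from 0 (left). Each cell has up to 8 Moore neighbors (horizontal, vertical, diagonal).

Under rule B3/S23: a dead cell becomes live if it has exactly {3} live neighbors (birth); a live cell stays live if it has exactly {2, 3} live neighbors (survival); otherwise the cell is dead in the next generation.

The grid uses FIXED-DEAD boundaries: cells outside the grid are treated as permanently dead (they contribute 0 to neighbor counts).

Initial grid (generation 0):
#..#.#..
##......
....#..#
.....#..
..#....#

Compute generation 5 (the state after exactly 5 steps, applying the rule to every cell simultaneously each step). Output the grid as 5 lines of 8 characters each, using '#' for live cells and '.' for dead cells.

Answer: ##......
##......
........
........
........

Derivation:
Simulating step by step:
Generation 0 (given above): 10 live cells
Generation 1: 6 live cells
##......
##..#...
........
......#.
........
Generation 2: 4 live cells
##......
##......
........
........
........
Generation 3: 4 live cells
##......
##......
........
........
........
Generation 4: 4 live cells
##......
##......
........
........
........
Generation 5: 4 live cells
(generation 5 grid is the final answer)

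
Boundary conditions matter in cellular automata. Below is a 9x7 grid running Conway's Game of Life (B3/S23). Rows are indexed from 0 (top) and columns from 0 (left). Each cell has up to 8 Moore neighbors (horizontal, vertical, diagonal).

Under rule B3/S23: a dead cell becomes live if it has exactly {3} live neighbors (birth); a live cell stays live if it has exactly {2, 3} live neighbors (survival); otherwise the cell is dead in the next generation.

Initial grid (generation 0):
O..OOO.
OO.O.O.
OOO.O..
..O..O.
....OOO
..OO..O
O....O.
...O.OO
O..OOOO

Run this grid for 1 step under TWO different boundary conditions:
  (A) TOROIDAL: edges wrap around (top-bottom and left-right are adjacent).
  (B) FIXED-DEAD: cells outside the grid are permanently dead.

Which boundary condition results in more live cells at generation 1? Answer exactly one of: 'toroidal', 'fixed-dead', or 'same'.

Answer: fixed-dead

Derivation:
Under TOROIDAL boundary, generation 1:
.......
.....O.
O...OO.
O.O....
..O.O.O
O..O...
O.OO.O.
...O...
O.O....
Population = 18

Under FIXED-DEAD boundary, generation 1:
OOOO.O.
.....O.
O...OO.
..O...O
..O.O.O
...O..O
..OO.O.
...O...
...O..O
Population = 22

Comparison: toroidal=18, fixed-dead=22 -> fixed-dead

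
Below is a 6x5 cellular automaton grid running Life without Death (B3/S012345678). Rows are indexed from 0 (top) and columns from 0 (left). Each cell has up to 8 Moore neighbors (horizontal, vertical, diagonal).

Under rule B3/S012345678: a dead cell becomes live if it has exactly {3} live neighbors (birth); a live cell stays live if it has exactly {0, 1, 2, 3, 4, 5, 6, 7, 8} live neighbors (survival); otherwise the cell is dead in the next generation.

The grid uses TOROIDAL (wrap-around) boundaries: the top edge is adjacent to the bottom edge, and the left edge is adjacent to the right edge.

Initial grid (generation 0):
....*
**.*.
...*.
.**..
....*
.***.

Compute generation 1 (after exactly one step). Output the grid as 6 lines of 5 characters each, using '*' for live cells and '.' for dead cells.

Answer: ....*
****.
*..**
.***.
*...*
*****

Derivation:
Simulating step by step:
Generation 0 (given above): 11 live cells
Generation 1: 18 live cells
(generation 1 grid is the final answer)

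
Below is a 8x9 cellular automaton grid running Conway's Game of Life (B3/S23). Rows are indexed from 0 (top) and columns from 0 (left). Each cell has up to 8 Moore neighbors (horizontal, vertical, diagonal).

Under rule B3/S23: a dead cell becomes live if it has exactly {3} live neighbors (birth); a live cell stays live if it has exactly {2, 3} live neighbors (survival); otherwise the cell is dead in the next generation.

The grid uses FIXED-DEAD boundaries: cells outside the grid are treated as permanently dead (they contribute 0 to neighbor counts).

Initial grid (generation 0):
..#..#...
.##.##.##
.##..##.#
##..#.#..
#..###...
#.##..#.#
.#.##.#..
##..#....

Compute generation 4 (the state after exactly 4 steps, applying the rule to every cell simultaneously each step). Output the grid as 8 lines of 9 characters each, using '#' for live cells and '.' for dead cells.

Simulating step by step:
Generation 0 (given above): 33 live cells
Generation 1: 27 live cells
.######..
....#..##
........#
#.....##.
#.....##.
#.....##.
....#..#.
######...
Generation 2: 30 live cells
..######.
..#.#.###
......#.#
......#.#
##...#..#
.....#..#
#.#.#..#.
.#####...
Generation 3: 26 live cells
..#.#...#
..#.#...#
......#.#
.....##.#
.....##.#
#...#####
..#...#..
.##.##...
Generation 4: 13 live cells
(generation 4 grid is the final answer)

Answer: .........
.....#..#
......#.#
........#
........#
....#...#
..#......
.###.#...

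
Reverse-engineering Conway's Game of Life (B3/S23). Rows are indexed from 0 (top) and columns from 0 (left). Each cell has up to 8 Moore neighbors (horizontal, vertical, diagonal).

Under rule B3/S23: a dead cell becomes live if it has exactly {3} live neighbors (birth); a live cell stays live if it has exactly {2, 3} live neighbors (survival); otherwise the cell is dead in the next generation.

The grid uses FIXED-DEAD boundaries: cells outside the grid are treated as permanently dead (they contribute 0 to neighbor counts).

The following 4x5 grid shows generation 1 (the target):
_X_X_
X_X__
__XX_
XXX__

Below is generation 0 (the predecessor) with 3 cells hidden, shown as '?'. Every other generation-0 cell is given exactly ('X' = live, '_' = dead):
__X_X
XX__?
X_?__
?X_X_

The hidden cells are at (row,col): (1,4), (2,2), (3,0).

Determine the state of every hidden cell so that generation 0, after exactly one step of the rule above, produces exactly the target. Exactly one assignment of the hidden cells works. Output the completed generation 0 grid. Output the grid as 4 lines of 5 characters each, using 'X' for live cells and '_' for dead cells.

Hidden generation-0 cells (in order): (1,4), (2,2), (3,0).
A hidden cell only influences target cells in its own 3x3 neighborhood. Try each of the 2^3 = 8 assignments, step the completed generation 0 forward once under B3/S23, and compare with the target:
  (1,4)=_ (2,2)=_ (3,0)=_ -> step gives (0,3)='_' but target has 'X' -> reject
  (1,4)=_ (2,2)=_ (3,0)=X -> step gives (0,3)='_' but target has 'X' -> reject
  (1,4)=_ (2,2)=X (3,0)=_ -> step gives (0,3)='_' but target has 'X' -> reject
  (1,4)=_ (2,2)=X (3,0)=X -> step gives (0,3)='_' but target has 'X' -> reject
  (1,4)=X (2,2)=_ (3,0)=_ -> step gives (1,1)='X' but target has '_' -> reject
  (1,4)=X (2,2)=_ (3,0)=X -> step gives (1,1)='X' but target has '_' -> reject
  (1,4)=X (2,2)=X (3,0)=_ -> step gives (2,0)='X' but target has '_' -> reject
  (1,4)=X (2,2)=X (3,0)=X -> step reproduces the target at every cell -> ACCEPT
Unique solution: (1,4)=live, (2,2)=live, (3,0)=live.
Check: live-neighbor counts of every cell in the completed generation 0:
23131
24341
46332
23311
Applying B3/S23 to generation 0 with these counts gives:
_X_X_
X_X__
__XX_
XXX__
which matches the target exactly.

Answer: __X_X
XX__X
X_X__
XX_X_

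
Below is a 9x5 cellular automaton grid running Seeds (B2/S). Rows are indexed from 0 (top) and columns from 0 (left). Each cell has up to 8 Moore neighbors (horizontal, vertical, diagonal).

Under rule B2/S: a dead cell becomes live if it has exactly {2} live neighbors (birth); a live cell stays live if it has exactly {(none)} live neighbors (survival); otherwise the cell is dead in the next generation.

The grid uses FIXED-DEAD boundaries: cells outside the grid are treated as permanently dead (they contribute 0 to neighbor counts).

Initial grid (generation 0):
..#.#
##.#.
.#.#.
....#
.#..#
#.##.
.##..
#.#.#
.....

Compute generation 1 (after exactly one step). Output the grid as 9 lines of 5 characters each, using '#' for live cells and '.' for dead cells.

Answer: #....
.....
.....
##...
#....
....#
....#
.....
.#.#.

Derivation:
Simulating step by step:
Generation 0 (given above): 18 live cells
Generation 1: 8 live cells
(generation 1 grid is the final answer)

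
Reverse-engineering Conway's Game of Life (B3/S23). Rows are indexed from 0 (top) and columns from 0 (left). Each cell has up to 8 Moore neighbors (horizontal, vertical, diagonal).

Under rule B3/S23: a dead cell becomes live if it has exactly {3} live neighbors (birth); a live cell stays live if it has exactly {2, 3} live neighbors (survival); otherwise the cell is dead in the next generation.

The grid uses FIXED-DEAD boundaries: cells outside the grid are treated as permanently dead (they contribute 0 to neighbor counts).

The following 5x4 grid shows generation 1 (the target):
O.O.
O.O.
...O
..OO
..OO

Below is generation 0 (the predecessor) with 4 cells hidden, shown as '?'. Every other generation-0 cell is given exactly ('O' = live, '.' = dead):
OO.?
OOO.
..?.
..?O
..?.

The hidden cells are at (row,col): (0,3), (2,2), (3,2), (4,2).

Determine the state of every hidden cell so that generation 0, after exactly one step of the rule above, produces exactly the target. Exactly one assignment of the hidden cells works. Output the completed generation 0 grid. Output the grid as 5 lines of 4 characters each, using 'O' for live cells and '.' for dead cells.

Hidden generation-0 cells (in order): (0,3), (2,2), (3,2), (4,2).
A hidden cell only influences target cells in its own 3x3 neighborhood. Try each of the 2^4 = 16 assignments, step the completed generation 0 forward once under B3/S23, and compare with the target:
  (0,3)=. (2,2)=. (3,2)=. (4,2)=. -> step gives (2,1)='O' but target has '.' -> reject
  (0,3)=. (2,2)=. (3,2)=. (4,2)=O -> step gives (2,1)='O' but target has '.' -> reject
  (0,3)=. (2,2)=. (3,2)=O (4,2)=. -> step gives (3,2)='.' but target has 'O' -> reject
  (0,3)=. (2,2)=. (3,2)=O (4,2)=O -> step reproduces the target at every cell -> ACCEPT
  (0,3)=. (2,2)=O (3,2)=. (4,2)=. -> step gives (2,2)='O' but target has '.' -> reject
  (0,3)=. (2,2)=O (3,2)=. (4,2)=O -> step gives (2,2)='O' but target has '.' -> reject
  (0,3)=. (2,2)=O (3,2)=O (4,2)=. -> step gives (2,3)='.' but target has 'O' -> reject
  (0,3)=. (2,2)=O (3,2)=O (4,2)=O -> step gives (2,3)='.' but target has 'O' -> reject
  (0,3)=O (2,2)=. (3,2)=. (4,2)=. -> step gives (0,2)='.' but target has 'O' -> reject
  (0,3)=O (2,2)=. (3,2)=. (4,2)=O -> step gives (0,2)='.' but target has 'O' -> reject
  (0,3)=O (2,2)=. (3,2)=O (4,2)=. -> step gives (0,2)='.' but target has 'O' -> reject
  (0,3)=O (2,2)=. (3,2)=O (4,2)=O -> step gives (0,2)='.' but target has 'O' -> reject
  (0,3)=O (2,2)=O (3,2)=. (4,2)=. -> step gives (0,2)='.' but target has 'O' -> reject
  (0,3)=O (2,2)=O (3,2)=. (4,2)=O -> step gives (0,2)='.' but target has 'O' -> reject
  (0,3)=O (2,2)=O (3,2)=O (4,2)=. -> step gives (0,2)='.' but target has 'O' -> reject
  (0,3)=O (2,2)=O (3,2)=O (4,2)=O -> step gives (0,2)='.' but target has 'O' -> reject
Unique solution: (0,3)=dead, (2,2)=dead, (3,2)=live, (4,2)=live.
Check: live-neighbor counts of every cell in the completed generation 0:
3431
3421
2443
0222
0223
Applying B3/S23 to generation 0 with these counts gives:
O.O.
O.O.
...O
..OO
..OO
which matches the target exactly.

Answer: OO..
OOO.
....
..OO
..O.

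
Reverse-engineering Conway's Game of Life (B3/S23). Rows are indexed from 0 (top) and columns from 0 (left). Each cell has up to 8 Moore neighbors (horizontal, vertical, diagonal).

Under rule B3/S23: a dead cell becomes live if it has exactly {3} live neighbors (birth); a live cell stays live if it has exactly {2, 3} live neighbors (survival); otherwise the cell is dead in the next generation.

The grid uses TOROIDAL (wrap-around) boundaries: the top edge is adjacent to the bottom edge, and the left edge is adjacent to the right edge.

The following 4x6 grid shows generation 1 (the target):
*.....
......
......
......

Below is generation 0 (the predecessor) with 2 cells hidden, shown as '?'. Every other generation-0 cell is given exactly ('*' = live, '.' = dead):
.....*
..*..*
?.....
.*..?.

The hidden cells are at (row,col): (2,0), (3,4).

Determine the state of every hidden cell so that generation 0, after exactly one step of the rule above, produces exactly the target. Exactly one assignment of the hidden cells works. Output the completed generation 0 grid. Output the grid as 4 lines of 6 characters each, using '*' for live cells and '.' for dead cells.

Answer: .....*
..*..*
......
.*....

Derivation:
Hidden generation-0 cells (in order): (2,0), (3,4).
A hidden cell only influences target cells in its own 3x3 neighborhood. Try each of the 2^2 = 4 assignments, step the completed generation 0 forward once under B3/S23, and compare with the target:
  (2,0)=. (3,4)=. -> step reproduces the target at every cell -> ACCEPT
  (2,0)=. (3,4)=* -> step gives (0,4)='*' but target has '.' -> reject
  (2,0)=* (3,4)=. -> step gives (1,0)='*' but target has '.' -> reject
  (2,0)=* (3,4)=* -> step gives (0,4)='*' but target has '.' -> reject
Unique solution: (2,0)=dead, (3,4)=dead.
Check: live-neighbor counts of every cell in the completed generation 0:
322121
210121
222111
201011
Applying B3/S23 to generation 0 with these counts gives:
*.....
......
......
......
which matches the target exactly.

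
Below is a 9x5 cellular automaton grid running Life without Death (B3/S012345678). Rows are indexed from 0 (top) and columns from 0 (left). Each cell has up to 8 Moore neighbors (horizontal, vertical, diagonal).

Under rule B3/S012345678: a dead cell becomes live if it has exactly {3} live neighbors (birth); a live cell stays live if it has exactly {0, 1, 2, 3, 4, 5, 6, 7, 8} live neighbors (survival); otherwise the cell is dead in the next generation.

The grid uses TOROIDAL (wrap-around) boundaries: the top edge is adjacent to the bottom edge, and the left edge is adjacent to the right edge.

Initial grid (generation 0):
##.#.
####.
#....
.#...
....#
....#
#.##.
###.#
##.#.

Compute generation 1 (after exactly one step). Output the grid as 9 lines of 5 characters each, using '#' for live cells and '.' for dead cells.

Simulating step by step:
Generation 0 (given above): 21 live cells
Generation 1: 25 live cells
(generation 1 grid is the final answer)

Answer: ##.#.
####.
#...#
##...
#...#
#...#
#.##.
###.#
##.#.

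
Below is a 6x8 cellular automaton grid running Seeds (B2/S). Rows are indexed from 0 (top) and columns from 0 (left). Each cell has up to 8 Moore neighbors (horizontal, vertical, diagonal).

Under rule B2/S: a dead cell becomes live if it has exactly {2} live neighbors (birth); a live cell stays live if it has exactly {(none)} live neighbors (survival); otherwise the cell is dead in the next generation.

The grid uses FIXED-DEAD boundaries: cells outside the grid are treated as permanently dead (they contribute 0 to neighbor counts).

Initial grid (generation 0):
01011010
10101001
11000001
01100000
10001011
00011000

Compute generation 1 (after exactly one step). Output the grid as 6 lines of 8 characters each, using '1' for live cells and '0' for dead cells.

Simulating step by step:
Generation 0 (given above): 19 live cells
Generation 1: 7 live cells
(generation 1 grid is the final answer)

Answer: 10000001
00000000
00000010
00010100
00000000
00000011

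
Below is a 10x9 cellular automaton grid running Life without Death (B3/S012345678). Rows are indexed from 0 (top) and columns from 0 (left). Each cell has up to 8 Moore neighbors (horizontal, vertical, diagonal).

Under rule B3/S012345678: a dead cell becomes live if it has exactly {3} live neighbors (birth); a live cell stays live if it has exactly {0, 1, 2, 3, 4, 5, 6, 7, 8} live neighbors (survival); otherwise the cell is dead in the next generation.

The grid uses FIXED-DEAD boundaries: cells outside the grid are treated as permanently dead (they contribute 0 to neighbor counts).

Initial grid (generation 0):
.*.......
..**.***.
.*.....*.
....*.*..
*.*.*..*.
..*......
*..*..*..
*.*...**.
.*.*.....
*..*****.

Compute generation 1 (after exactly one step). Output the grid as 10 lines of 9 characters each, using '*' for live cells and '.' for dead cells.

Answer: .**...*..
.***.***.
.****..*.
.*.*****.
***.**.*.
..*......
*.**..**.
*.**..**.
**.*.....
*.******.

Derivation:
Simulating step by step:
Generation 0 (given above): 30 live cells
Generation 1: 47 live cells
(generation 1 grid is the final answer)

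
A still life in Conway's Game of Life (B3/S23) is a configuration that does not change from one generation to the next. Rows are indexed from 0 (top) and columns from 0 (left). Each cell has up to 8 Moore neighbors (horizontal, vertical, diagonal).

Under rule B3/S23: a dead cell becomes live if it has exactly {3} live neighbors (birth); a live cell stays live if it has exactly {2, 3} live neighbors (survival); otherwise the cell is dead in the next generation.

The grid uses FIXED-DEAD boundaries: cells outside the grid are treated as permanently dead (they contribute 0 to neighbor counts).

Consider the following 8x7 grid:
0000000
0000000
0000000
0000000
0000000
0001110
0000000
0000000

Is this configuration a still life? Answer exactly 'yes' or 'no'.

Compute generation 1 and compare to generation 0 (given above):
Generation 1:
0000000
0000000
0000000
0000000
0000100
0000100
0000100
0000000
Cell (4,4) differs: gen0=0 vs gen1=1 -> NOT a still life.

Answer: no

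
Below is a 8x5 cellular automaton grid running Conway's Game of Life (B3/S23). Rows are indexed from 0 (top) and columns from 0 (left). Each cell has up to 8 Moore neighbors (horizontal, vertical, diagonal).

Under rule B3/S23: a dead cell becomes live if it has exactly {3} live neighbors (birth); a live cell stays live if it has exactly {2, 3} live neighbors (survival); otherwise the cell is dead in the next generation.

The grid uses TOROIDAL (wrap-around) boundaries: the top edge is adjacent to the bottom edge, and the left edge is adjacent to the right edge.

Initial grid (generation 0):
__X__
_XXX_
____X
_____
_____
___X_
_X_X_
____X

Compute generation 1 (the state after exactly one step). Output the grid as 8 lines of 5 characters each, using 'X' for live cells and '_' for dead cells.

Simulating step by step:
Generation 0 (given above): 9 live cells
Generation 1: 13 live cells
(generation 1 grid is the final answer)

Answer: _XX__
_XXX_
__XX_
_____
_____
__X__
__XXX
__XX_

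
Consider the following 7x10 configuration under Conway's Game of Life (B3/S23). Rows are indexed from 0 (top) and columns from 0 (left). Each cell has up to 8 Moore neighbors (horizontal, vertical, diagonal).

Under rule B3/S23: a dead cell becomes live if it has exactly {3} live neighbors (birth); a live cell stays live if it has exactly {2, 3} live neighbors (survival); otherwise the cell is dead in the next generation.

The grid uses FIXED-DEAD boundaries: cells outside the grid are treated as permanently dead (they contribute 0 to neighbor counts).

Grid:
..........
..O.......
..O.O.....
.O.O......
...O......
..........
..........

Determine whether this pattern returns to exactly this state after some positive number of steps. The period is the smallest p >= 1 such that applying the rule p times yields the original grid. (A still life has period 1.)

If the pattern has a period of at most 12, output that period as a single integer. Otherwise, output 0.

Answer: 2

Derivation:
Simulating and comparing each generation to the original:
Gen 0 (original, given above): 6 live cells
Gen 1: 6 live cells, differs from original
Gen 2: 6 live cells, MATCHES original -> period = 2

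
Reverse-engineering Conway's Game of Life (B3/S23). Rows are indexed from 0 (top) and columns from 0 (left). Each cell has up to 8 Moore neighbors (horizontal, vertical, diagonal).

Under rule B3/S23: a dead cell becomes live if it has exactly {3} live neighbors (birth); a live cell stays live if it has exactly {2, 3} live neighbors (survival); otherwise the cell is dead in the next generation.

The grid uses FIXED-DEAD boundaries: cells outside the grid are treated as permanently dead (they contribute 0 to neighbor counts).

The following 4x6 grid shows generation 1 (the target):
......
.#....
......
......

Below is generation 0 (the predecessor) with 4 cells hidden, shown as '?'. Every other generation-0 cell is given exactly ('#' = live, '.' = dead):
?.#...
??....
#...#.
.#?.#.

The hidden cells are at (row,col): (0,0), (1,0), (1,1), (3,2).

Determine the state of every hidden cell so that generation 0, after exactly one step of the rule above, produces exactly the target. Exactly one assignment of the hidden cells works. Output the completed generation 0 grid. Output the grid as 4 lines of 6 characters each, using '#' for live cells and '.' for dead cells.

Answer: #.#...
......
#...#.
.#..#.

Derivation:
Hidden generation-0 cells (in order): (0,0), (1,0), (1,1), (3,2).
A hidden cell only influences target cells in its own 3x3 neighborhood. Try each of the 2^4 = 16 assignments, step the completed generation 0 forward once under B3/S23, and compare with the target:
  (0,0)=. (1,0)=. (1,1)=. (3,2)=. -> step gives (1,1)='.' but target has '#' -> reject
  (0,0)=. (1,0)=. (1,1)=. (3,2)=# -> step gives (1,1)='.' but target has '#' -> reject
  (0,0)=. (1,0)=. (1,1)=# (3,2)=. -> step gives (2,0)='#' but target has '.' -> reject
  (0,0)=. (1,0)=. (1,1)=# (3,2)=# -> step gives (2,0)='#' but target has '.' -> reject
  (0,0)=. (1,0)=# (1,1)=. (3,2)=. -> step gives (2,0)='#' but target has '.' -> reject
  (0,0)=. (1,0)=# (1,1)=. (3,2)=# -> step gives (2,0)='#' but target has '.' -> reject
  (0,0)=. (1,0)=# (1,1)=# (3,2)=. -> step gives (0,1)='#' but target has '.' -> reject
  (0,0)=. (1,0)=# (1,1)=# (3,2)=# -> step gives (0,1)='#' but target has '.' -> reject
  (0,0)=# (1,0)=. (1,1)=. (3,2)=. -> step reproduces the target at every cell -> ACCEPT
  (0,0)=# (1,0)=. (1,1)=. (3,2)=# -> step gives (2,1)='#' but target has '.' -> reject
  (0,0)=# (1,0)=. (1,1)=# (3,2)=. -> step gives (0,1)='#' but target has '.' -> reject
  (0,0)=# (1,0)=. (1,1)=# (3,2)=# -> step gives (0,1)='#' but target has '.' -> reject
  (0,0)=# (1,0)=# (1,1)=. (3,2)=. -> step gives (0,1)='#' but target has '.' -> reject
  (0,0)=# (1,0)=# (1,1)=. (3,2)=# -> step gives (0,1)='#' but target has '.' -> reject
  (0,0)=# (1,0)=# (1,1)=# (3,2)=. -> step gives (0,0)='#' but target has '.' -> reject
  (0,0)=# (1,0)=# (1,1)=# (3,2)=# -> step gives (0,0)='#' but target has '.' -> reject
Unique solution: (0,0)=live, (1,0)=dead, (1,1)=dead, (3,2)=dead.
Check: live-neighbor counts of every cell in the completed generation 0:
020100
231211
121212
211212
Applying B3/S23 to generation 0 with these counts gives:
......
.#....
......
......
which matches the target exactly.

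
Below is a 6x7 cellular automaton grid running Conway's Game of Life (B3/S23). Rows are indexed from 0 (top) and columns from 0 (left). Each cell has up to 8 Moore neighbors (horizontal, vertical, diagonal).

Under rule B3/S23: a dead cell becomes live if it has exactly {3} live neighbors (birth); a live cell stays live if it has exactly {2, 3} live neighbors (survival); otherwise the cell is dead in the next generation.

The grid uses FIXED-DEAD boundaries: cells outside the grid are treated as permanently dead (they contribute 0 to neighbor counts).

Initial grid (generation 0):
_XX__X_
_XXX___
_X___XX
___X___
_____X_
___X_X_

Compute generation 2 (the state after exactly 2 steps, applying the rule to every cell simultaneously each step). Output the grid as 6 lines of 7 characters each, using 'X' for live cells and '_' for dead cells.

Simulating step by step:
Generation 0 (given above): 13 live cells
Generation 1: 14 live cells
_X_X___
X__XXXX
_X_XX__
____XXX
_______
____X__
Generation 2: 11 live cells
(generation 2 grid is the final answer)

Answer: __XX_X_
XX___X_
__X____
___XXX_
____X__
_______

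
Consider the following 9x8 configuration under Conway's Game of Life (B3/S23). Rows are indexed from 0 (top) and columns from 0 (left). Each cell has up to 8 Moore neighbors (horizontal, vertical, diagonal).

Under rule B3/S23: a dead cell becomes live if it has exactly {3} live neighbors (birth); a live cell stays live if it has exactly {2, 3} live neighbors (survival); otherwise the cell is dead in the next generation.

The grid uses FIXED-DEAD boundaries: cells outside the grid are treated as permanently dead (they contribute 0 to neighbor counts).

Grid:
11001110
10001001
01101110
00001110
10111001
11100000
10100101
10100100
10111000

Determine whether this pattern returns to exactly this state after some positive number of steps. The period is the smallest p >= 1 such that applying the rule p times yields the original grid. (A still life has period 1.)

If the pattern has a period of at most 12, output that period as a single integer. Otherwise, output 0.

Answer: 0

Derivation:
Simulating and comparing each generation to the original:
Gen 0 (original, given above): 35 live cells
Gen 1: 29 live cells, differs from original
Gen 2: 36 live cells, differs from original
Gen 3: 28 live cells, differs from original
Gen 4: 23 live cells, differs from original
Gen 5: 21 live cells, differs from original
Gen 6: 17 live cells, differs from original
Gen 7: 17 live cells, differs from original
Gen 8: 15 live cells, differs from original
Gen 9: 19 live cells, differs from original
Gen 10: 10 live cells, differs from original
Gen 11: 11 live cells, differs from original
Gen 12: 5 live cells, differs from original
No period found within 12 steps.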